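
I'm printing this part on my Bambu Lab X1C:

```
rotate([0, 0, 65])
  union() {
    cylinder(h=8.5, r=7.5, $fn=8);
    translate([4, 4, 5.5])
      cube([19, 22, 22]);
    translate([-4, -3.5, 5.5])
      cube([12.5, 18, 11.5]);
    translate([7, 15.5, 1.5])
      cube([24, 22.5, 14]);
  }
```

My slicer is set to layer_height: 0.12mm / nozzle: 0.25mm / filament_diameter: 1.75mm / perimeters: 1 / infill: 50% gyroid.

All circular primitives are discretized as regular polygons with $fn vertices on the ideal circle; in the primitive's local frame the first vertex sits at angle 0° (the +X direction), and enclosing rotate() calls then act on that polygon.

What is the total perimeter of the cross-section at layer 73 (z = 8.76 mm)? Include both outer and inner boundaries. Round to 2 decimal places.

153.00 mm

At z = 8.76 mm: the cylinder is absent (z outside [0, 8.5]); the cube at (4, 4) is present — its section is the full 19×22 rectangle (perimeter 82.00 mm); the cube at (-4, -3.5) (footprint 12.5×18) is included at this height (perimeter 61.00 mm); the 24×22.5 cube at (7, 15.5) contributes its full rectangle (perimeter 93.00 mm); Combining (union): the regions partially overlap (shared area 215.25 mm²), so the edge portions inside another operand are dropped and the merged outline is re-measured after clipping — boundary = 153.00 mm; (whole slice rotated 65° about Z — lengths, areas and connectivity unchanged). Overall, the cross-section is a single solid region. Total boundary length (outer) = 153.00 mm.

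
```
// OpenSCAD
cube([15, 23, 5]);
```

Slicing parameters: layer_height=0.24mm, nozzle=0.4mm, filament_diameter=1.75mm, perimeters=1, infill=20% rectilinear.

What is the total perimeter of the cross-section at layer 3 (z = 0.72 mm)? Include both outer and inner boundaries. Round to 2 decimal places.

At z = 0.72 mm: the cube (footprint 15×23) is included at this height (perimeter 76.00 mm). Overall, the cross-section is a single solid region. Total boundary length (outer) = 76.00 mm.

76.00 mm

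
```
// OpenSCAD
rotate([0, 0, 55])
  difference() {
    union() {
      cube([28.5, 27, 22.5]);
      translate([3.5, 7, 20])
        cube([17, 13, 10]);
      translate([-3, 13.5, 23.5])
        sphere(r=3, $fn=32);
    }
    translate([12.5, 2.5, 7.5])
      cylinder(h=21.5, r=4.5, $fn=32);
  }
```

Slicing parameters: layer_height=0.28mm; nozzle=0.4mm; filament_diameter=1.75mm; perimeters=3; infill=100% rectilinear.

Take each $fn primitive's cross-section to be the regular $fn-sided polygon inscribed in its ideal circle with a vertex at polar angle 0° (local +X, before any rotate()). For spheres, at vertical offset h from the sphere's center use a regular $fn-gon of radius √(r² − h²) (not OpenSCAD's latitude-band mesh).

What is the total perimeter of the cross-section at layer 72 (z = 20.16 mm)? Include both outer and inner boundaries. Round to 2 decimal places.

122.92 mm

At z = 20.16 mm: the cube is present — its section is the full 28.5×27 rectangle (perimeter 111.00 mm); the 17×13 cube at (3.5, 7) contributes its full rectangle (perimeter 60.00 mm); the sphere at (-3, 13.5) does not reach this height (|z−center|=3.340 > r=3); Combining (union): the 17×13 cube at (3.5, 7) lies entirely inside the 28.5×27 cube, so the union is just the 28.5×27 cube — boundary = 111.00 mm; the r=4.5 cylinder at (12.5, 2.5) contributes a regular 32-gon of circumradius 4.5 (perimeter = 2·32·4.500·sin(180°/32) = 28.23 mm); Taking the first minus the rest: starting from that combined region, the r=4.5 cylinder at (12.5, 2.5) partially overlaps it — only the 52.81 mm² overlap (of its 63.21 mm²) is removed, clipping the outline — boundary = 122.92 mm; (whole slice rotated 55° about Z — lengths, areas and connectivity unchanged). Overall, the cross-section is a single solid region. Total boundary length (outer) = 122.92 mm.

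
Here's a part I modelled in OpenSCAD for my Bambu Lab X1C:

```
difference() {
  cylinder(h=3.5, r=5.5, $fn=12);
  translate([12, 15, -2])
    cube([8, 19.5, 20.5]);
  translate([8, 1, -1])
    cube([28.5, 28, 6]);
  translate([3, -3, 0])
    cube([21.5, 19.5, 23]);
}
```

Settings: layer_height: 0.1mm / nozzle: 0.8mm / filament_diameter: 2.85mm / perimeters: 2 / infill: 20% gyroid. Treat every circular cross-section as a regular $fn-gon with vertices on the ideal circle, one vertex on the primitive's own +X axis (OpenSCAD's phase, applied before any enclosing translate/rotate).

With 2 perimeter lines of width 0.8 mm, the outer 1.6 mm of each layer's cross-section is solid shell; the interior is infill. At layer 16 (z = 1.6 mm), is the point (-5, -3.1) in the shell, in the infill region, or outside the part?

outside

At z = 1.6 mm: the r=5.5 cylinder gives a regular 12-gon of circumradius 5.5 (constant along its height); the 8×19.5 cube at (12, 15) contributes its full rectangle; the cube at (8, 1) (footprint 28.5×28) is included at this height; the 21.5×19.5 cube at (3, -3) contributes its full rectangle; After the difference (first − rest): starting from the r=5.5 cylinder, the 8×19.5 cube at (12, 15) misses the remaining region (no effect); the 28.5×28 cube at (8, 1) misses the remaining region (no effect); the 21.5×19.5 cube at (3, -3) partially overlaps it — only the 13.69 mm² overlap (of its 419.25 mm²) is removed, clipping the outline — 1 connected region. Overall, the cross-section is a single solid region. The nearest boundary edge runs (-2.75, -4.76)→(-4.76, -2.75); distance from the point to it = 0.41 mm. The point is not inside any of the regions above, so it lies outside the cross-section (0.41 mm from the nearest boundary).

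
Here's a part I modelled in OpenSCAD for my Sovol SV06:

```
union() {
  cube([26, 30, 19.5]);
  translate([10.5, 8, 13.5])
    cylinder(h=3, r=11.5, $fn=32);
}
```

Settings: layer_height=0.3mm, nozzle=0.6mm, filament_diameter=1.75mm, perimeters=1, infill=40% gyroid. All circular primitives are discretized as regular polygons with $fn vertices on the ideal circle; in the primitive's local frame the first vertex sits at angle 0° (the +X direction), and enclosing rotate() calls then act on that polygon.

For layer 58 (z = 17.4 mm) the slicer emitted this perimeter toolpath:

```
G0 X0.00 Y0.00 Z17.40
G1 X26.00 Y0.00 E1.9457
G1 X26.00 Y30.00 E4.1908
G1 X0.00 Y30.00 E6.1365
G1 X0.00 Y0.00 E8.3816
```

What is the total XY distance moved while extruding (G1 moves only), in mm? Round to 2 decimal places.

112.00 mm

Sum the Euclidean lengths of each G1 segment: total = 112.00 mm.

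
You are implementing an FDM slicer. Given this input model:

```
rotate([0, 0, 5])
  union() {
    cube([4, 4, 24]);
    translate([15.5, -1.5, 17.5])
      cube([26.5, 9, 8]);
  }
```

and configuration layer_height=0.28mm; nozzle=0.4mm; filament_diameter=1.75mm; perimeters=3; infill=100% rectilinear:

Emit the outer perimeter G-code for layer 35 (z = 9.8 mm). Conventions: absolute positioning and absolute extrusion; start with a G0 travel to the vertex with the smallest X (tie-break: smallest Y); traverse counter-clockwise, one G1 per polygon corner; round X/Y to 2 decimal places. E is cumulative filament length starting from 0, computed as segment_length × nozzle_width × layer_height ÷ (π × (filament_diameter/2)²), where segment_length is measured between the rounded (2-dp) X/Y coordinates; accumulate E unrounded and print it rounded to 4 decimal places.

G0 X-0.35 Y3.98 Z9.80
G1 X0.00 Y0.00 E0.1860
G1 X3.98 Y0.35 E0.3721
G1 X3.64 Y4.33 E0.5581
G1 X-0.35 Y3.98 E0.7446

At z = 9.8 mm: the cube is present — its section is the full 4×4 rectangle; the cube at (15.5, -1.5) is absent (z outside [17.5, 25.5]); Merging all regions: only the 4×4 cube is present, so the union is just that shape — 1 connected region; (whole slice rotated 5° about Z — lengths, areas and connectivity unchanged). The outline is a single polygon with 4 vertices. Extrusion per mm of travel: 0.4 × 0.28 / (π × 0.875²) = 0.046564. Accumulating E over each segment gives final E = 0.7446.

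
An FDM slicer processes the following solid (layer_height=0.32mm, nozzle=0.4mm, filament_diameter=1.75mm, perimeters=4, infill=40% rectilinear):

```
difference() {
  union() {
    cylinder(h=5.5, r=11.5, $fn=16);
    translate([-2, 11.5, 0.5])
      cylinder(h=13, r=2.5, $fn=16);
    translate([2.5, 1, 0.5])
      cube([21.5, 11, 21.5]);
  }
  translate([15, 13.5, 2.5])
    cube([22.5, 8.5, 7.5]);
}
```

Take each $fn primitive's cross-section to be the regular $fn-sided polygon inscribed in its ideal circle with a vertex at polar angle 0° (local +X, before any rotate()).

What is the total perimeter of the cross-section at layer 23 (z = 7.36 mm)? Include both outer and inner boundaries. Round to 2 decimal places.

At z = 7.36 mm: the cylinder is absent (z outside [0, 5.5]); the r=2.5 cylinder at (-2, 11.5) gives a regular 16-gon of circumradius 2.5 (constant along its height) (perimeter = 2·16·2.500·sin(180°/16) = 15.61 mm); the cube at (2.5, 1) is present — its section is the full 21.5×11 rectangle (perimeter 65.00 mm); Merging all regions: the 2 present regions are separate (no shared area or edge), so areas and boundary lengths simply add and each stays a separate island — boundary = 80.61 mm; the 22.5×8.5 cube at (15, 13.5) contributes its full rectangle (perimeter 62.00 mm); Taking the first minus the rest: starting from the result so far, the 22.5×8.5 cube at (15, 13.5) misses the remaining region (no effect) — boundary = 80.61 mm. Overall, the cross-section has 2 separate islands. Total boundary length (outer) = 80.61 mm.

80.61 mm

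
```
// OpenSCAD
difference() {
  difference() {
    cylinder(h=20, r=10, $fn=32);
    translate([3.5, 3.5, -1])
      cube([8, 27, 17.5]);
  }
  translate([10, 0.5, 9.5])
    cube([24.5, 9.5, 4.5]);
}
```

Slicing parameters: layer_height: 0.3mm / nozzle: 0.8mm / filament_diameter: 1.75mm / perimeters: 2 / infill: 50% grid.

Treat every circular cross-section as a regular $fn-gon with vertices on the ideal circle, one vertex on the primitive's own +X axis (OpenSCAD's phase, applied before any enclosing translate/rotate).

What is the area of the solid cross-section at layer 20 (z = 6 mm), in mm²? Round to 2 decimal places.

At z = 6 mm: the r=10 cylinder gives a regular 32-gon of circumradius 10 (constant along its height) (area = (32/2)·10.000²·sin(360°/32) = 312.14 mm²); the cube at (3.5, 3.5) (footprint 8×27) is included at this height (area 216.00 mm²); After the difference (first − rest): starting from the r=10 cylinder (312.14 mm²), the 8×27 cube at (3.5, 3.5) partially overlaps it — only the 21.98 mm² overlap (of its 216.00 mm²) is removed, clipping the outline — area = 290.16 mm²; the cube at (10, 0.5) is not intersected at this z (z outside [9.5, 14]); After the difference (first − rest): none of the subtracted shapes is present at this height, so the result so far is unchanged — area = 290.16 mm². Overall, the cross-section is a single solid region. Net area = 290.16 mm².

290.16 mm²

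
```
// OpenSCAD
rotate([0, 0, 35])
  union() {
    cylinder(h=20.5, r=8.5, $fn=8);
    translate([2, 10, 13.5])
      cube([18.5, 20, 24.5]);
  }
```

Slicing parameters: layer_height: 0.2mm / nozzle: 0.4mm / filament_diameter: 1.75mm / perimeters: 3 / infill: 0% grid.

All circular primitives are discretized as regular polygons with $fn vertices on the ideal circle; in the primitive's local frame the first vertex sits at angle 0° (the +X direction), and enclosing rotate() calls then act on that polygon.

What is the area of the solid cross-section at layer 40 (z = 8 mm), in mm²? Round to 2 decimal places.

At z = 8 mm: the r=8.5 cylinder contributes a regular 8-gon of circumradius 8.5 (area = (8/2)·8.500²·sin(360°/8) = 204.35 mm²); the cube at (2, 10) does not reach this height (z outside [13.5, 38]); Merging all regions: only the r=8.5 cylinder is present, so the union is just that shape — area = 204.35 mm²; (whole slice rotated 35° about Z — lengths, areas and connectivity unchanged). Overall, the cross-section is a single solid region. Net area = 204.35 mm².

204.35 mm²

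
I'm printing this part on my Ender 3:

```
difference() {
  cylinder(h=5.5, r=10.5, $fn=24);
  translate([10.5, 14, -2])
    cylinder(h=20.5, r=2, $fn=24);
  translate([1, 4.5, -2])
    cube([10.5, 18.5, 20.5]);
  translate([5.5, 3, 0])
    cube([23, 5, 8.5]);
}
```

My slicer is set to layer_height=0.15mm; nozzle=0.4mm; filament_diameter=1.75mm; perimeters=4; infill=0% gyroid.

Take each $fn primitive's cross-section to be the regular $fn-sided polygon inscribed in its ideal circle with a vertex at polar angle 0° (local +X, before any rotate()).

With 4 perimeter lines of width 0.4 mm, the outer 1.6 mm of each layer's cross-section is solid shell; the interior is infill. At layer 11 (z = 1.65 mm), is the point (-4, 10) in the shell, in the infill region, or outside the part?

outside

At z = 1.65 mm: the r=10.5 cylinder gives a regular 24-gon of circumradius 10.5 (constant along its height); the r=2 cylinder at (10.5, 14) contributes a regular 24-gon of circumradius 2; the 10.5×18.5 cube at (1, 4.5) contributes its full rectangle; the cube at (5.5, 3) is present — its section is the full 23×5 rectangle; After the difference (first − rest): starting from the r=10.5 cylinder, the r=2 cylinder at (10.5, 14) misses the remaining region (no effect); the 10.5×18.5 cube at (1, 4.5) partially overlaps it — only the 34.20 mm² overlap (of its 194.25 mm²) is removed, clipping the outline; the 23×5 cube at (5.5, 3) partially overlaps it — only the 6.32 mm² overlap (of its 115.00 mm²) is removed, clipping the outline — 1 connected region. Overall, the cross-section is a single solid region. The nearest boundary edge runs (-5.25, 9.09)→(-2.72, 10.14); distance from the point to it = 0.36 mm. The point is not inside any of the regions above, so it lies outside the cross-section (0.36 mm from the nearest boundary).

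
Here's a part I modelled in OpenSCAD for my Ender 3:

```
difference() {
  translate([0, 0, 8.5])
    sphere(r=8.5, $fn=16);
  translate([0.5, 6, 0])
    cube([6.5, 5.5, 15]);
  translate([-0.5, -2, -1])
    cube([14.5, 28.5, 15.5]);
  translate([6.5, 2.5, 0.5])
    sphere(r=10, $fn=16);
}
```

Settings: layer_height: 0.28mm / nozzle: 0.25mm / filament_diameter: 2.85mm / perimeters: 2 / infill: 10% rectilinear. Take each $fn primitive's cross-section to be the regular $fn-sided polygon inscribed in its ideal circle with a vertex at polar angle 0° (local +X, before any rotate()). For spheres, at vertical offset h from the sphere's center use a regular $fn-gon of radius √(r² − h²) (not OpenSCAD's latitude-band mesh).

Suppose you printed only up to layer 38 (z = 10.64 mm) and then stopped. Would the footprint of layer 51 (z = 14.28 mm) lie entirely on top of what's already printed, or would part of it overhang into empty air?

entirely on top

Compare the two slices. At z = 10.64: the r=8.5 sphere slices to a regular 16-gon of circumradius 8.226 (√(r²−h²) with h=2.14 from center) (area = (16/2)·8.226²·sin(360°/16) = 207.17 mm²); the cube at (0.5, 6) is present — its section is the full 6.5×5.5 rectangle (area 35.75 mm²); the cube at (-0.5, -2) is present — its section is the full 14.5×28.5 rectangle (area 413.25 mm²); the sphere at (6.5, 2.5) is not intersected at this z (|z−center|=10.140 > r=10); Taking the first minus the rest: starting from the r=8.5 sphere (207.17 mm²), the 6.5×5.5 cube at (0.5, 6) partially overlaps it — only the 6.85 mm² overlap (of its 35.75 mm²) is removed, clipping the outline; the 14.5×28.5 cube at (-0.5, -2) partially overlaps it — only the 66.09 mm² overlap (of its 413.25 mm²) is removed, clipping the outline — area = 134.24 mm². At z = 14.28: the r=8.5 sphere contributes a regular 16-gon of circumradius √(8.5²−5.78²) = 6.232 (area = (16/2)·6.232²·sin(360°/16) = 118.91 mm²); the cube at (0.5, 6) is present — its section is the full 6.5×5.5 rectangle (area 35.75 mm²); the 14.5×28.5 cube at (-0.5, -2) contributes its full rectangle (area 413.25 mm²); the sphere at (6.5, 2.5) does not reach this height (|z−center|=13.780 > r=10); Subtracting the remaining from the first: starting from the r=8.5 sphere (118.91 mm²), the 6.5×5.5 cube at (0.5, 6) partially overlaps it — only the 0.04 mm² overlap (of its 35.75 mm²) is removed, clipping the outline; the 14.5×28.5 cube at (-0.5, -2) partially overlaps it — only the 45.84 mm² overlap (of its 413.25 mm²) is removed, clipping the outline — area = 73.03 mm². Checking containment: the cross-section at z = 14.28 is a subset of the cross-section at z = 10.64.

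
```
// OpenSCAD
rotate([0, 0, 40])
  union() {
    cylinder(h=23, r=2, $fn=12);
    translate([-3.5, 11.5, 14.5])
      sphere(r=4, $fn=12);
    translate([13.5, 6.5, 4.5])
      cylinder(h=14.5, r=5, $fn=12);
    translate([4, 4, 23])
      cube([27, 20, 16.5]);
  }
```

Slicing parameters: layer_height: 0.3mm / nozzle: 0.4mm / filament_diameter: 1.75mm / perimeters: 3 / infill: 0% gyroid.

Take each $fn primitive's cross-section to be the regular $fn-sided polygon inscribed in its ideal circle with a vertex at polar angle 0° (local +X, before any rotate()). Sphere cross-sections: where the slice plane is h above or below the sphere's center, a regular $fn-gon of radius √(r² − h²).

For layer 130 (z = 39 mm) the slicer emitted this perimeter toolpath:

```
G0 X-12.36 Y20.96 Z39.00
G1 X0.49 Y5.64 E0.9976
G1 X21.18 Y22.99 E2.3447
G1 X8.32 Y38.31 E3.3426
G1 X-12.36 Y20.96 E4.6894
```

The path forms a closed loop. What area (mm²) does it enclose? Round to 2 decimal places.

539.93 mm²

Apply the shoelace formula to the sequence of (X, Y) vertices; enclosed area = 539.93 mm².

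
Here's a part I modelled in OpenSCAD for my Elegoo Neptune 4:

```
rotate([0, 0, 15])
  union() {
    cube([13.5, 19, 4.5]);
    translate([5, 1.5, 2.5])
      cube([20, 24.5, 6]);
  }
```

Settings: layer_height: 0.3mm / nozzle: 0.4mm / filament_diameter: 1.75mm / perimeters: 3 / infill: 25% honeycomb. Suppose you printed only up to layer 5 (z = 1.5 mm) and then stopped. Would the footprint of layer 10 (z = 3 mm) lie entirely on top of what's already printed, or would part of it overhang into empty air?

Compare the two slices. At z = 1.5: the 13.5×19 cube contributes its full rectangle (area 256.50 mm²); the cube at (5, 1.5) does not reach this height (z outside [2.5, 8.5]); Combining (union): only the 13.5×19 cube is present, so the union is just that shape — area = 256.50 mm²; (whole slice rotated 15° about Z — lengths, areas and connectivity unchanged). At z = 3: the 13.5×19 cube contributes its full rectangle (area 256.50 mm²); the cube at (5, 1.5) is present — its section is the full 20×24.5 rectangle (area 490.00 mm²); Combining (union): the regions partially overlap — summed areas 746.50 mm² minus the doubly-counted overlap 148.75 mm² gives 597.75 mm² — area = 597.75 mm²; (whole slice rotated 15° about Z — lengths, areas and connectivity unchanged). Checking containment: at z = 3 the cross-section extends beyond the z = 1.5 cross-section by about 341.25 mm².

part overhangs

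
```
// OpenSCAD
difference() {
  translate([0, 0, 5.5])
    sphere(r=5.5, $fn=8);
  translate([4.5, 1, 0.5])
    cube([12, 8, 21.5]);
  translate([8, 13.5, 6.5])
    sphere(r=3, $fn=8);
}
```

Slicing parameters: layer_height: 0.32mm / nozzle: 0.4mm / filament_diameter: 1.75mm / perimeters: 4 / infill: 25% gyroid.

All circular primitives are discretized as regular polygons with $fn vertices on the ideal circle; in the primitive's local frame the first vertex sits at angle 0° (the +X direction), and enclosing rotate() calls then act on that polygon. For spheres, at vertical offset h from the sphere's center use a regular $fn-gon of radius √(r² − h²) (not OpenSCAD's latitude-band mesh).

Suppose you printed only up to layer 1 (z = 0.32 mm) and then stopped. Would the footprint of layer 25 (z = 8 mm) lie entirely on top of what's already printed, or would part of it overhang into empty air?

part overhangs

Compare the two slices. At z = 0.32: the r=5.5 sphere slices to a regular 8-gon of circumradius 1.849 (√(r²−h²) with h=5.18 from center) (area = (8/2)·1.849²·sin(360°/8) = 9.67 mm²); the cube at (4.5, 1) is not intersected at this z (z outside [0.5, 22]); the sphere at (8, 13.5) does not reach this height (|z−center|=6.180 > r=3); Taking the first minus the rest: none of the subtracted shapes is present at this height, so the r=5.5 sphere is unchanged — area = 9.67 mm². At z = 8: the r=5.5 sphere slices to a regular 8-gon of circumradius 4.899 (√(r²−h²) with h=2.5 from center) (area = (8/2)·4.899²·sin(360°/8) = 67.88 mm²); the 12×8 cube at (4.5, 1) contributes its full rectangle (area 96.00 mm²); the sphere at (8, 13.5): section is a regular 8-gon, circumradius = √(r²−h²) = √(3²−1.5²) = 2.598 (area = (8/2)·2.598²·sin(360°/8) = 19.09 mm²); After the difference (first − rest): starting from the r=5.5 sphere (67.88 mm²), the 12×8 cube at (4.5, 1) misses the remaining region (no effect); the r=3 sphere at (8, 13.5) misses the remaining region (no effect) — area = 67.88 mm². Checking containment: at z = 8 the cross-section extends beyond the z = 0.32 cross-section by about 58.22 mm².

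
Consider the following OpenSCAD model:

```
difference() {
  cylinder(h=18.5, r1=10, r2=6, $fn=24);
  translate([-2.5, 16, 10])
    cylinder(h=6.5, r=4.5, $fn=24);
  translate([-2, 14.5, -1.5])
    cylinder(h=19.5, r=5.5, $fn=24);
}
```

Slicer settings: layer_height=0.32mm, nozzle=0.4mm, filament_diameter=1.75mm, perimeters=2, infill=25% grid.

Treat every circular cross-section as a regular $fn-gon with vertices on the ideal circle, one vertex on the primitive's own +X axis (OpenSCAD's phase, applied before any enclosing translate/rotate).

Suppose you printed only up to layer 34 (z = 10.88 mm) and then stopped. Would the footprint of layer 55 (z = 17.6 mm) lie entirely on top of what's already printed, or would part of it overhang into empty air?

Compare the two slices. At z = 10.88: the cone (r1=10→r2=6) has section circumradius 7.648 here — a regular 24-gon (area = (24/2)·7.648²·sin(360°/24) = 181.65 mm²); the r=4.5 cylinder at (-2.5, 16) contributes a regular 24-gon of circumradius 4.5 (area = (24/2)·4.500²·sin(360°/24) = 62.89 mm²); the r=5.5 cylinder at (-2, 14.5) gives a regular 24-gon of circumradius 5.5 (constant along its height) (area = (24/2)·5.500²·sin(360°/24) = 93.95 mm²); Taking the first minus the rest: starting from the cone (181.65 mm²), the r=4.5 cylinder at (-2.5, 16) misses the remaining region (no effect); the r=5.5 cylinder at (-2, 14.5) misses the remaining region (no effect) — area = 181.65 mm². At z = 17.6: the cone contributes a regular 24-gon of circumradius 6.195 (interpolated between r1=10 and r2=6 at t=0.951) (area = (24/2)·6.195²·sin(360°/24) = 119.18 mm²); the cylinder at (-2.5, 16) is not intersected at this z (z outside [10, 16.5]); the r=5.5 cylinder at (-2, 14.5) contributes a regular 24-gon of circumradius 5.5 (area = (24/2)·5.500²·sin(360°/24) = 93.95 mm²); After the difference (first − rest): starting from the cone (119.18 mm²), the r=5.5 cylinder at (-2, 14.5) misses the remaining region (no effect) — area = 119.18 mm². Checking containment: the cross-section at z = 17.6 is a subset of the cross-section at z = 10.88.

entirely on top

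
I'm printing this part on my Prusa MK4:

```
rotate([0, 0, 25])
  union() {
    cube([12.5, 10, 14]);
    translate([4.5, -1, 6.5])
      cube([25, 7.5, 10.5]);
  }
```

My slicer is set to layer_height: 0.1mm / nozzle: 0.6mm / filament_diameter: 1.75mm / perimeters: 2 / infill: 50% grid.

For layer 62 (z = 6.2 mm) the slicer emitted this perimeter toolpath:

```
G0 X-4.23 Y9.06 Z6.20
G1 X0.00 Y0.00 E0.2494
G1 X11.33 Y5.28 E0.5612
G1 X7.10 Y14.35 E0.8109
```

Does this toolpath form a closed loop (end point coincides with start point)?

no

Start point (G0): (-4.23, 9.06). End point (last G1): the path does not return to the start — open.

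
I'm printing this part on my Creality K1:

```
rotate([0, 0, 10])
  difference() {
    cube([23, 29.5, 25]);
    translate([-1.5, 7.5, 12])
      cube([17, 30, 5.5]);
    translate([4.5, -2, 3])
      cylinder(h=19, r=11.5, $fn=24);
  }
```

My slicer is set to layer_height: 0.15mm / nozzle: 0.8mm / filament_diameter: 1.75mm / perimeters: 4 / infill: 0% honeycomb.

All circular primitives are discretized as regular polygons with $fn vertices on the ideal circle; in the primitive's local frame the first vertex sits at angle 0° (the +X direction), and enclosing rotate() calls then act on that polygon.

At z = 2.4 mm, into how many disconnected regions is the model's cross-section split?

At z = 2.4 mm: the 23×29.5 cube contributes its full rectangle; the cube at (-1.5, 7.5) is absent (z outside [12, 17.5]); the cylinder at (4.5, -2) is absent (z outside [3, 22]); After the difference (first − rest): none of the subtracted shapes is present at this height, so the 23×29.5 cube is unchanged — 1 connected region; (rotated 10° about Z; rotation is an isometry so areas/perimeters/island counts are preserved). The result has 1 disconnected region.

1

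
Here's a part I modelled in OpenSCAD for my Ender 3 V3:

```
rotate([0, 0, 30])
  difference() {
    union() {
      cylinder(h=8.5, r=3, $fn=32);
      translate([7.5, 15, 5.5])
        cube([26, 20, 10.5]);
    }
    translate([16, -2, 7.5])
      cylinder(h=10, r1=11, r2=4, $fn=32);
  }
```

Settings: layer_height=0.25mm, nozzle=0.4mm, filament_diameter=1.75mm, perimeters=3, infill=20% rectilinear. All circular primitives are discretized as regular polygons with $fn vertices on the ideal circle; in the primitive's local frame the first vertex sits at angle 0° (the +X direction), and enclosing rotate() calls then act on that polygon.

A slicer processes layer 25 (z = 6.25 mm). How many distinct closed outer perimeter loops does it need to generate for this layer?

At z = 6.25 mm: the cylinder: section is a regular 32-gon, circumradius r=3; the cube at (7.5, 15) is present — its section is the full 26×20 rectangle; Taking the union: the 2 present regions are separate (no shared area or edge), so areas and boundary lengths simply add and each stays a separate island — 2 connected regions; the cone at (16, -2) is not intersected at this z (z outside [7.5, 17.5]); Subtracting the remaining from the first: none of the subtracted shapes is present at this height, so the result so far is unchanged — 2 connected regions; (whole slice rotated 30° about Z — lengths, areas and connectivity unchanged). The result has 2 disconnected regions.

2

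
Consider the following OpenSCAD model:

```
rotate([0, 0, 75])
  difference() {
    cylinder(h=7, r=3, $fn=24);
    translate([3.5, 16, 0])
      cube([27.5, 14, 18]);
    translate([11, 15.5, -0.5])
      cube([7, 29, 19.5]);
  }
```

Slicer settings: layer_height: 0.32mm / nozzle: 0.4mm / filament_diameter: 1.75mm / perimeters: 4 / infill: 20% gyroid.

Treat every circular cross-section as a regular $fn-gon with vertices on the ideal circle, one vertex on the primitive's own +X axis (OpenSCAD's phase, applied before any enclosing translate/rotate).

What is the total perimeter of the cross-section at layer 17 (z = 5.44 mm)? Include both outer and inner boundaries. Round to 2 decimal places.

At z = 5.44 mm: the r=3 cylinder gives a regular 24-gon of circumradius 3 (constant along its height) (perimeter = 2·24·3.000·sin(180°/24) = 18.80 mm); the cube at (3.5, 16) is present — its section is the full 27.5×14 rectangle (perimeter 83.00 mm); the 7×29 cube at (11, 15.5) contributes its full rectangle (perimeter 72.00 mm); After the difference (first − rest): starting from the r=3 cylinder, the 27.5×14 cube at (3.5, 16) misses the remaining region (no effect); the 7×29 cube at (11, 15.5) misses the remaining region (no effect) — boundary = 18.80 mm; (rotated 75° about Z; rotation is an isometry so areas/perimeters/island counts are preserved). Overall, the cross-section is a single solid region. Total boundary length (outer) = 18.80 mm.

18.80 mm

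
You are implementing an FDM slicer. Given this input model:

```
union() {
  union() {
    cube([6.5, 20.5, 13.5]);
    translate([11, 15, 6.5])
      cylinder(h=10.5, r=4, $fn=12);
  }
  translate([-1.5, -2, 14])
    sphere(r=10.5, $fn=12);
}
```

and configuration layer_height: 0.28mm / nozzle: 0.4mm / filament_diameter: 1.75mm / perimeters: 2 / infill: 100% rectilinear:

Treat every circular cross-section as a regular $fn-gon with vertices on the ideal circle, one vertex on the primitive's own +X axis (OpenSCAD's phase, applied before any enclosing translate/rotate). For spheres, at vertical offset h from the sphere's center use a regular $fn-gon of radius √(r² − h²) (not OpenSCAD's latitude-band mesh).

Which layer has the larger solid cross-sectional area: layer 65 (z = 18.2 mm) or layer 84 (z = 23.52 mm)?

layer 65 (z = 18.2 mm)

Layer 65 (z = 18.2): the cube is absent (z outside [0, 13.5]); the cylinder at (11, 15) is absent (z outside [6.5, 17]); Combining (union): nothing is present at this height; the r=10.5 sphere at (-1.5, -2) slices to a regular 12-gon of circumradius 9.623 (√(r²−h²) with h=4.2 from center) (area = (12/2)·9.623²·sin(360°/12) = 277.83 mm²); Taking the union: only the r=10.5 sphere at (-1.5, -2) is present, so the union is just that shape — area = 277.83 mm². So its area = 277.83 mm². Layer 84 (z = 23.52): the cube is not intersected at this z (z outside [0, 13.5]); the cylinder at (11, 15) does not reach this height (z outside [6.5, 17]); Combining (union): nothing is present at this height; the r=10.5 sphere at (-1.5, -2) contributes a regular 12-gon of circumradius √(10.5²−9.52²) = 4.429 (area = (12/2)·4.429²·sin(360°/12) = 58.86 mm²); Merging all regions: only the r=10.5 sphere at (-1.5, -2) is present, so the union is just that shape — area = 58.86 mm². So its area = 58.86 mm². Layer 65 is larger (277.83 vs 58.86 mm²).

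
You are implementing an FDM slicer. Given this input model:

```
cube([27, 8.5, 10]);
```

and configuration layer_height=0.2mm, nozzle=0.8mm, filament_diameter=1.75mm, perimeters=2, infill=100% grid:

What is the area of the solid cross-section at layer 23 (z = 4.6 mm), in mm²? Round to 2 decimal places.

229.50 mm²

At z = 4.6 mm: the cube (footprint 27×8.5) is included at this height (area 229.50 mm²). Overall, the cross-section is a single solid region. Net area = 229.50 mm².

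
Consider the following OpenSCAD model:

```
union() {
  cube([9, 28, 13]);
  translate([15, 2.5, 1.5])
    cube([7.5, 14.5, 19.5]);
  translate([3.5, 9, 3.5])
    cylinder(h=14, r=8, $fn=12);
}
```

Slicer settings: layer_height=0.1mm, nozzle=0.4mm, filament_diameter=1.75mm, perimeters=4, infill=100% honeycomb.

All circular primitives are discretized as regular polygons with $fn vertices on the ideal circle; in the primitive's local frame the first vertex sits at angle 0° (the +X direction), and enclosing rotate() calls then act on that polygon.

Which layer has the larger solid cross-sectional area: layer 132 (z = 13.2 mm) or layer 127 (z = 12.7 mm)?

layer 127 (z = 12.7 mm)

Layer 132 (z = 13.2): the cube does not reach this height (z outside [0, 13]); the cube at (15, 2.5) (footprint 7.5×14.5) is included at this height (area 108.75 mm²); the r=8 cylinder at (3.5, 9) gives a regular 12-gon of circumradius 8 (constant along its height) (area = (12/2)·8.000²·sin(360°/12) = 192.00 mm²); Merging all regions: the 2 present regions are separate (no shared area or edge), so areas and boundary lengths simply add and each stays a separate island — area = 300.75 mm². So its area = 300.75 mm². Layer 127 (z = 12.7): the cube (footprint 9×28) is included at this height (area 252.00 mm²); the cube at (15, 2.5) is present — its section is the full 7.5×14.5 rectangle (area 108.75 mm²); the cylinder at (3.5, 9): section is a regular 12-gon, circumradius r=8 (area = (12/2)·8.000²·sin(360°/12) = 192.00 mm²); Combining (union): the regions partially overlap — summed areas 552.75 mm² minus the doubly-counted overlap 130.97 mm² gives 421.78 mm² — area = 421.78 mm². So its area = 421.78 mm². Layer 127 is larger (421.78 vs 300.75 mm²).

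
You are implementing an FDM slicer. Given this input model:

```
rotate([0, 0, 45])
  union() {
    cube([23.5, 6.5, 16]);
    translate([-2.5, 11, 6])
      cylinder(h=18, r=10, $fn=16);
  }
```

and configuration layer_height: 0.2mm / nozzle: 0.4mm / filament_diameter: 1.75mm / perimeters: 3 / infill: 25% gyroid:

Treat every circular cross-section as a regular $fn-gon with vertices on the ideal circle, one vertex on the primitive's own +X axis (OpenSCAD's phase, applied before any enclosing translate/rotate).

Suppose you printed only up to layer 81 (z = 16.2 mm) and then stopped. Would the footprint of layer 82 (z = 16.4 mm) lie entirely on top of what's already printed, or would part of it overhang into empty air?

entirely on top

Compare the two slices. At z = 16.2: the cube is absent (z outside [0, 16]); the r=10 cylinder at (-2.5, 11) contributes a regular 16-gon of circumradius 10 (area = (16/2)·10.000²·sin(360°/16) = 306.15 mm²); Taking the union: only the r=10 cylinder at (-2.5, 11) is present, so the union is just that shape — area = 306.15 mm²; (whole slice rotated 45° about Z — lengths, areas and connectivity unchanged). At z = 16.4: the cube is not intersected at this z (z outside [0, 16]); the cylinder at (-2.5, 11): section is a regular 16-gon, circumradius r=10 (area = (16/2)·10.000²·sin(360°/16) = 306.15 mm²); Merging all regions: only the r=10 cylinder at (-2.5, 11) is present, so the union is just that shape — area = 306.15 mm²; (rotated 45° about Z; rotation is an isometry so areas/perimeters/island counts are preserved). Checking containment: the cross-section at z = 16.4 is a subset of the cross-section at z = 16.2.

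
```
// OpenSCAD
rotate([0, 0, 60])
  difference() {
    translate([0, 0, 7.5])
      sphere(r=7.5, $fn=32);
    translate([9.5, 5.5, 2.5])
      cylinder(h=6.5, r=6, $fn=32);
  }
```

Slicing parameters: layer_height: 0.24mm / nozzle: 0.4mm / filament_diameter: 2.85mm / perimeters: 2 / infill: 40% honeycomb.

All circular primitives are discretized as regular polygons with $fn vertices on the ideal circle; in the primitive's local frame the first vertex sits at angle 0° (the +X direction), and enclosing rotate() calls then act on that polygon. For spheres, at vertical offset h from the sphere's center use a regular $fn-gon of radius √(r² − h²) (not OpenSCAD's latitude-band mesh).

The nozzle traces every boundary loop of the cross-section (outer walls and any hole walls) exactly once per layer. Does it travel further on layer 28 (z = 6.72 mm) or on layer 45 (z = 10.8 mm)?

Layer 28 (z = 6.72): the sphere: section is a regular 32-gon, circumradius = √(r²−h²) = √(7.5²−0.78²) = 7.459 (perimeter = 2·32·7.459·sin(180°/32) = 46.79 mm); the cylinder at (9.5, 5.5): section is a regular 32-gon, circumradius r=6 (perimeter = 2·32·6.000·sin(180°/32) = 37.64 mm); After the difference (first − rest): starting from the r=7.5 sphere, the r=6 cylinder at (9.5, 5.5) partially overlaps it — only the 12.70 mm² overlap (of its 112.37 mm²) is removed, clipping the outline — boundary = 47.06 mm; (whole slice rotated 60° about Z — lengths, areas and connectivity unchanged). So its perimeter = 47.06 mm. Layer 45 (z = 10.8): the sphere: section is a regular 32-gon, circumradius = √(r²−h²) = √(7.5²−3.3²) = 6.735 (perimeter = 2·32·6.735·sin(180°/32) = 42.25 mm); the cylinder at (9.5, 5.5) is not intersected at this z (z outside [2.5, 9]); Taking the first minus the rest: none of the subtracted shapes is present at this height, so the r=7.5 sphere is unchanged — boundary = 42.25 mm; (whole slice rotated 60° about Z — lengths, areas and connectivity unchanged). So its perimeter = 42.25 mm. Layer 28 is larger (47.06 vs 42.25 mm).

layer 28 (z = 6.72 mm)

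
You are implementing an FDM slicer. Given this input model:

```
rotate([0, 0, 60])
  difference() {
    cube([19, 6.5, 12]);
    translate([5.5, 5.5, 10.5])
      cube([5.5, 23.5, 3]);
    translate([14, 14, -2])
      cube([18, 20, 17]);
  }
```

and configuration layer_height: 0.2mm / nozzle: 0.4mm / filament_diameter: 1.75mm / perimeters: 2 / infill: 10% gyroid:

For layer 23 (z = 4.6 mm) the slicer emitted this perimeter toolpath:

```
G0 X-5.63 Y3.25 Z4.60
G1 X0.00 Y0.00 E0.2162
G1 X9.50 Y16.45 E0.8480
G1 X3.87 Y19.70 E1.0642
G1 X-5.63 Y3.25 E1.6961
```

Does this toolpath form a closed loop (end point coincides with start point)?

Start point (G0): (-5.63, 3.25). End point (last G1): the path returns to the start — closed.

yes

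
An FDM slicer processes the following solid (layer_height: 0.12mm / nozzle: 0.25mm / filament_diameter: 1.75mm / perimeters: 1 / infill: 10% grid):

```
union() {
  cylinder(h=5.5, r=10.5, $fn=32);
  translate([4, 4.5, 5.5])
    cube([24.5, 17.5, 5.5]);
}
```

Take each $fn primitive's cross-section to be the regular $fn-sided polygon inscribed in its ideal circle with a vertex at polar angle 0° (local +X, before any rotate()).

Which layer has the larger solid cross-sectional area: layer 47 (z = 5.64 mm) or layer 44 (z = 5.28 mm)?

Layer 47 (z = 5.64): the cylinder is not intersected at this z (z outside [0, 5.5]); the cube at (4, 4.5) is present — its section is the full 24.5×17.5 rectangle (area 428.75 mm²); Taking the union: only the 24.5×17.5 cube at (4, 4.5) is present, so the union is just that shape — area = 428.75 mm². So its area = 428.75 mm². Layer 44 (z = 5.28): the cylinder: section is a regular 32-gon, circumradius r=10.5 (area = (32/2)·10.500²·sin(360°/32) = 344.14 mm²); the cube at (4, 4.5) is absent (z outside [5.5, 11]); Merging all regions: only the r=10.5 cylinder is present, so the union is just that shape — area = 344.14 mm². So its area = 344.14 mm². Layer 47 is larger (428.75 vs 344.14 mm²).

layer 47 (z = 5.64 mm)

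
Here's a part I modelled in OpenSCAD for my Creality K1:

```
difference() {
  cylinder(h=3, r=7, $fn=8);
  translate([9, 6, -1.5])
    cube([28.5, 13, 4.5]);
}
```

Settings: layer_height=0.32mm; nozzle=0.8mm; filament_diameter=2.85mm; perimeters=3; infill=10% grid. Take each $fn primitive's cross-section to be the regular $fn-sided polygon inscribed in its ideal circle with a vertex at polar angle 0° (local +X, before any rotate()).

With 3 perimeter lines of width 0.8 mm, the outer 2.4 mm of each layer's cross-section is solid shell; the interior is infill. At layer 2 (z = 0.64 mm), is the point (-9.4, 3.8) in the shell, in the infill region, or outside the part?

At z = 0.64 mm: the cylinder: section is a regular 8-gon, circumradius r=7; the cube at (9, 6) (footprint 28.5×13) is included at this height; After the difference (first − rest): starting from the r=7 cylinder, the 28.5×13 cube at (9, 6) misses the remaining region (no effect) — 1 connected region. Overall, the cross-section is a single solid region. The nearest boundary edge runs (-7.00, 0.00)→(-4.95, 4.95); distance from the point to it = 3.67 mm. The point is not inside any of the regions above, so it lies outside the cross-section (3.67 mm from the nearest boundary).

outside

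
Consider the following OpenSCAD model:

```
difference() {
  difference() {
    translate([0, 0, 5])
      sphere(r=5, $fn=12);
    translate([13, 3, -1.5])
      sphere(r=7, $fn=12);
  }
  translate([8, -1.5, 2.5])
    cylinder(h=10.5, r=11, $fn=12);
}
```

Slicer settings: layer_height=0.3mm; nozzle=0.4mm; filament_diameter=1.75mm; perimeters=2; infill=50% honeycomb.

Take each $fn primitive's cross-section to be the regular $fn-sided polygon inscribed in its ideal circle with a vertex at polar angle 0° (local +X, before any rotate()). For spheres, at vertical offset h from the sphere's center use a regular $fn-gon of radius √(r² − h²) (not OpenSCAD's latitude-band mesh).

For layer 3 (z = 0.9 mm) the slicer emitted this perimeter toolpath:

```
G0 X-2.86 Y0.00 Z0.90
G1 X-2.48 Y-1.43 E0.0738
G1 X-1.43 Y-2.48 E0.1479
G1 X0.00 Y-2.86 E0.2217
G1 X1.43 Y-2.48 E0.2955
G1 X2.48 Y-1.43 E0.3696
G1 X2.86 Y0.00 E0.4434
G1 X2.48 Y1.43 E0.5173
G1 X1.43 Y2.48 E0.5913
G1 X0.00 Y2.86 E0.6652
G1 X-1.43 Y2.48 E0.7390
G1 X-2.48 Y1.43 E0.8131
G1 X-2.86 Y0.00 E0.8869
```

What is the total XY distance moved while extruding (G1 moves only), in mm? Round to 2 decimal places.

17.78 mm

Sum the Euclidean lengths of each G1 segment: total = 17.78 mm.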